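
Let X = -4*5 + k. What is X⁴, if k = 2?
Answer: 104976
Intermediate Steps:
X = -18 (X = -4*5 + 2 = -20 + 2 = -18)
X⁴ = (-18)⁴ = 104976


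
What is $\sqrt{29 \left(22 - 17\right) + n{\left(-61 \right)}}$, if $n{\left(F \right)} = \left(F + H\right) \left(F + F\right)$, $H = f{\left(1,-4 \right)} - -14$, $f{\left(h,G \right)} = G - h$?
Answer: $3 \sqrt{721} \approx 80.554$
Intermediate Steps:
$H = 9$ ($H = \left(-4 - 1\right) - -14 = \left(-4 - 1\right) + 14 = -5 + 14 = 9$)
$n{\left(F \right)} = 2 F \left(9 + F\right)$ ($n{\left(F \right)} = \left(F + 9\right) \left(F + F\right) = \left(9 + F\right) 2 F = 2 F \left(9 + F\right)$)
$\sqrt{29 \left(22 - 17\right) + n{\left(-61 \right)}} = \sqrt{29 \left(22 - 17\right) + 2 \left(-61\right) \left(9 - 61\right)} = \sqrt{29 \cdot 5 + 2 \left(-61\right) \left(-52\right)} = \sqrt{145 + 6344} = \sqrt{6489} = 3 \sqrt{721}$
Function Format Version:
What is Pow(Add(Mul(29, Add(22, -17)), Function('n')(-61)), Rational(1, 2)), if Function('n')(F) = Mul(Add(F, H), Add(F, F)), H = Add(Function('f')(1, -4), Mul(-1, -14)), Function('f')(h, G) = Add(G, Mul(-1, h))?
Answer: Mul(3, Pow(721, Rational(1, 2))) ≈ 80.554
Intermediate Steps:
H = 9 (H = Add(Add(-4, Mul(-1, 1)), Mul(-1, -14)) = Add(Add(-4, -1), 14) = Add(-5, 14) = 9)
Function('n')(F) = Mul(2, F, Add(9, F)) (Function('n')(F) = Mul(Add(F, 9), Add(F, F)) = Mul(Add(9, F), Mul(2, F)) = Mul(2, F, Add(9, F)))
Pow(Add(Mul(29, Add(22, -17)), Function('n')(-61)), Rational(1, 2)) = Pow(Add(Mul(29, Add(22, -17)), Mul(2, -61, Add(9, -61))), Rational(1, 2)) = Pow(Add(Mul(29, 5), Mul(2, -61, -52)), Rational(1, 2)) = Pow(Add(145, 6344), Rational(1, 2)) = Pow(6489, Rational(1, 2)) = Mul(3, Pow(721, Rational(1, 2)))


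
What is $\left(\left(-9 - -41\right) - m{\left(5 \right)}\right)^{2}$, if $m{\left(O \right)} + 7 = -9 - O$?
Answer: $2809$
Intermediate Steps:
$m{\left(O \right)} = -16 - O$ ($m{\left(O \right)} = -7 - \left(9 + O\right) = -16 - O$)
$\left(\left(-9 - -41\right) - m{\left(5 \right)}\right)^{2} = \left(\left(-9 - -41\right) - \left(-16 - 5\right)\right)^{2} = \left(\left(-9 + 41\right) - \left(-16 - 5\right)\right)^{2} = \left(32 - -21\right)^{2} = \left(32 + 21\right)^{2} = 53^{2} = 2809$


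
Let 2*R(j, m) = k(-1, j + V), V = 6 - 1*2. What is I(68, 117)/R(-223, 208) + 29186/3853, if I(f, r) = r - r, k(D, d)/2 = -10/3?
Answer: 29186/3853 ≈ 7.5749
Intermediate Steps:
V = 4 (V = 6 - 2 = 4)
k(D, d) = -20/3 (k(D, d) = 2*(-10/3) = -20/3)
R(j, m) = -10/3 (R(j, m) = (1/2)*(-20/3) = -10/3)
I(f, r) = 0
I(68, 117)/R(-223, 208) + 29186/3853 = 0/(-10/3) + 29186/3853 = 0*(-3/10) + 29186*(1/3853) = 0 + 29186/3853 = 29186/3853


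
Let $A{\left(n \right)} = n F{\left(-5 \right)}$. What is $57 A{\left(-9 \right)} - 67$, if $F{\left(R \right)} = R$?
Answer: $2498$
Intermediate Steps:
$A{\left(n \right)} = - 5 n$ ($A{\left(n \right)} = n \left(-5\right) = - 5 n$)
$57 A{\left(-9 \right)} - 67 = 57 \left(\left(-5\right) \left(-9\right)\right) - 67 = 57 \cdot 45 - 67 = 2565 - 67 = 2498$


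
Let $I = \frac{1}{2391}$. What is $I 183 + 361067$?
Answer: $\frac{287770460}{797} \approx 3.6107 \cdot 10^{5}$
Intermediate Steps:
$I = \frac{1}{2391} \approx 0.00041824$
$I 183 + 361067 = \frac{1}{2391} \cdot 183 + 361067 = \frac{61}{797} + 361067 = \frac{287770460}{797}$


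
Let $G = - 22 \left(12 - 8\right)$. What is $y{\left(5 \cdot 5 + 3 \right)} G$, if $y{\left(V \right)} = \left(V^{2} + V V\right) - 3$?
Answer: $-137720$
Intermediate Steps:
$y{\left(V \right)} = -3 + 2 V^{2}$ ($y{\left(V \right)} = \left(V^{2} + V^{2}\right) - 3 = 2 V^{2} - 3 = -3 + 2 V^{2}$)
$G = -88$ ($G = \left(-22\right) 4 = -88$)
$y{\left(5 \cdot 5 + 3 \right)} G = \left(-3 + 2 \left(5 \cdot 5 + 3\right)^{2}\right) \left(-88\right) = \left(-3 + 2 \left(25 + 3\right)^{2}\right) \left(-88\right) = \left(-3 + 2 \cdot 28^{2}\right) \left(-88\right) = \left(-3 + 2 \cdot 784\right) \left(-88\right) = \left(-3 + 1568\right) \left(-88\right) = 1565 \left(-88\right) = -137720$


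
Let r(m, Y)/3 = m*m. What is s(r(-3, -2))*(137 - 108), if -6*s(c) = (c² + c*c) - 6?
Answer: -7018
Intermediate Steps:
r(m, Y) = 3*m² (r(m, Y) = 3*(m*m) = 3*m²)
s(c) = 1 - c²/3 (s(c) = -((c² + c*c) - 6)/6 = -((c² + c²) - 6)/6 = -(2*c² - 6)/6 = -(-6 + 2*c²)/6 = 1 - c²/3)
s(r(-3, -2))*(137 - 108) = (1 - (3*(-3)²)²/3)*(137 - 108) = (1 - (3*9)²/3)*29 = (1 - ⅓*27²)*29 = (1 - ⅓*729)*29 = (1 - 243)*29 = -242*29 = -7018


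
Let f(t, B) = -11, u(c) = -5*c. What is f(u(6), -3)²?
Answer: 121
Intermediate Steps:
f(u(6), -3)² = (-11)² = 121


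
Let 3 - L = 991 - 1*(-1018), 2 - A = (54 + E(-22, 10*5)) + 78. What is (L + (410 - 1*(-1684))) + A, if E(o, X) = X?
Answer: -92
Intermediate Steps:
A = -180 (A = 2 - ((54 + 10*5) + 78) = 2 - ((54 + 50) + 78) = 2 - (104 + 78) = 2 - 1*182 = 2 - 182 = -180)
L = -2006 (L = 3 - (991 - 1*(-1018)) = 3 - (991 + 1018) = 3 - 1*2009 = 3 - 2009 = -2006)
(L + (410 - 1*(-1684))) + A = (-2006 + (410 - 1*(-1684))) - 180 = (-2006 + (410 + 1684)) - 180 = (-2006 + 2094) - 180 = 88 - 180 = -92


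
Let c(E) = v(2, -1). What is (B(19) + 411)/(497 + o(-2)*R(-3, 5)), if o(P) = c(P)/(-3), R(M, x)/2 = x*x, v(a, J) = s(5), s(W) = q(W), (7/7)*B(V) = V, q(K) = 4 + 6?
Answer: 1290/991 ≈ 1.3017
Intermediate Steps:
q(K) = 10
B(V) = V
s(W) = 10
v(a, J) = 10
c(E) = 10
R(M, x) = 2*x**2 (R(M, x) = 2*(x*x) = 2*x**2)
o(P) = -10/3 (o(P) = 10/(-3) = 10*(-1/3) = -10/3)
(B(19) + 411)/(497 + o(-2)*R(-3, 5)) = (19 + 411)/(497 - 20*5**2/3) = 430/(497 - 20*25/3) = 430/(497 - 10/3*50) = 430/(497 - 500/3) = 430/(991/3) = 430*(3/991) = 1290/991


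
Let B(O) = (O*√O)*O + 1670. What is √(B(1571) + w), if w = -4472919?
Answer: √(-4471249 + 2468041*√1571) ≈ 9661.9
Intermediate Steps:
B(O) = 1670 + O^(5/2) (B(O) = O^(3/2)*O + 1670 = O^(5/2) + 1670 = 1670 + O^(5/2))
√(B(1571) + w) = √((1670 + 1571^(5/2)) - 4472919) = √((1670 + 2468041*√1571) - 4472919) = √(-4471249 + 2468041*√1571)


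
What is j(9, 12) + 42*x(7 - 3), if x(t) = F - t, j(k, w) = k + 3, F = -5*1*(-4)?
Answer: 684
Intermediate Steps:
F = 20 (F = -5*(-4) = 20)
j(k, w) = 3 + k
x(t) = 20 - t
j(9, 12) + 42*x(7 - 3) = (3 + 9) + 42*(20 - (7 - 3)) = 12 + 42*(20 - 1*4) = 12 + 42*(20 - 4) = 12 + 42*16 = 12 + 672 = 684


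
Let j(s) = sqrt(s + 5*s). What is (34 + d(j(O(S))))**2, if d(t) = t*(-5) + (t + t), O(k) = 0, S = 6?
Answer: 1156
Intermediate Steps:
j(s) = sqrt(6)*sqrt(s) (j(s) = sqrt(6*s) = sqrt(6)*sqrt(s))
d(t) = -3*t (d(t) = -5*t + 2*t = -3*t)
(34 + d(j(O(S))))**2 = (34 - 3*sqrt(6)*sqrt(0))**2 = (34 - 3*sqrt(6)*0)**2 = (34 - 3*0)**2 = (34 + 0)**2 = 34**2 = 1156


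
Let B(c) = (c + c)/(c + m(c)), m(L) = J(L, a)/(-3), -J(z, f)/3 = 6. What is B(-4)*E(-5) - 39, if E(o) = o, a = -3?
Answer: -19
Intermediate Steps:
J(z, f) = -18 (J(z, f) = -3*6 = -18)
m(L) = 6 (m(L) = -18/(-3) = -18*(-1/3) = 6)
B(c) = 2*c/(6 + c) (B(c) = (c + c)/(c + 6) = (2*c)/(6 + c) = 2*c/(6 + c))
B(-4)*E(-5) - 39 = (2*(-4)/(6 - 4))*(-5) - 39 = (2*(-4)/2)*(-5) - 39 = (2*(-4)*(1/2))*(-5) - 39 = -4*(-5) - 39 = 20 - 39 = -19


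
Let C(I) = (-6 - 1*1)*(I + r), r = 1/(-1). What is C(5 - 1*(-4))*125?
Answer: -7000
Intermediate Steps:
r = -1
C(I) = 7 - 7*I (C(I) = (-6 - 1*1)*(I - 1) = (-6 - 1)*(-1 + I) = -7*(-1 + I) = 7 - 7*I)
C(5 - 1*(-4))*125 = (7 - 7*(5 - 1*(-4)))*125 = (7 - 7*(5 + 4))*125 = (7 - 7*9)*125 = (7 - 63)*125 = -56*125 = -7000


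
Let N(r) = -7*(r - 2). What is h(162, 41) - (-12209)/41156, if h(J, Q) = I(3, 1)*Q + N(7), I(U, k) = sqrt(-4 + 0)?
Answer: -1428251/41156 + 82*I ≈ -34.703 + 82.0*I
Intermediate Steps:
I(U, k) = 2*I (I(U, k) = sqrt(-4) = 2*I)
N(r) = 14 - 7*r (N(r) = -7*(-2 + r) = 14 - 7*r)
h(J, Q) = -35 + 2*I*Q (h(J, Q) = (2*I)*Q + (14 - 7*7) = 2*I*Q + (14 - 49) = 2*I*Q - 35 = -35 + 2*I*Q)
h(162, 41) - (-12209)/41156 = (-35 + 2*I*41) - (-12209)/41156 = (-35 + 82*I) - (-12209)/41156 = (-35 + 82*I) - 1*(-12209/41156) = (-35 + 82*I) + 12209/41156 = -1428251/41156 + 82*I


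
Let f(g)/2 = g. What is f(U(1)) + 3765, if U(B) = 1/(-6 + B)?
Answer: 18823/5 ≈ 3764.6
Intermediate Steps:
f(g) = 2*g
f(U(1)) + 3765 = 2/(-6 + 1) + 3765 = 2/(-5) + 3765 = 2*(-⅕) + 3765 = -⅖ + 3765 = 18823/5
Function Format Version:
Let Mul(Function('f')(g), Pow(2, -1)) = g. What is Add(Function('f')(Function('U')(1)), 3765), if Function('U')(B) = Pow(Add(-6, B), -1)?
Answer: Rational(18823, 5) ≈ 3764.6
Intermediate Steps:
Function('f')(g) = Mul(2, g)
Add(Function('f')(Function('U')(1)), 3765) = Add(Mul(2, Pow(Add(-6, 1), -1)), 3765) = Add(Mul(2, Pow(-5, -1)), 3765) = Add(Mul(2, Rational(-1, 5)), 3765) = Add(Rational(-2, 5), 3765) = Rational(18823, 5)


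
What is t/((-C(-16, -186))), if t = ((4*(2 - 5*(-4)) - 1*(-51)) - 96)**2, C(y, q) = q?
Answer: 1849/186 ≈ 9.9409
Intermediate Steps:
t = 1849 (t = ((4*(2 + 20) + 51) - 96)**2 = ((4*22 + 51) - 96)**2 = ((88 + 51) - 96)**2 = (139 - 96)**2 = 43**2 = 1849)
t/((-C(-16, -186))) = 1849/((-1*(-186))) = 1849/186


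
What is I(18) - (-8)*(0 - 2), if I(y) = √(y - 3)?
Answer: -16 + √15 ≈ -12.127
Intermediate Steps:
I(y) = √(-3 + y)
I(18) - (-8)*(0 - 2) = √(-3 + 18) - (-8)*(0 - 2) = √15 - (-8)*(-2) = √15 - 1*16 = √15 - 16 = -16 + √15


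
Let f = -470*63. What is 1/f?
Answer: -1/29610 ≈ -3.3772e-5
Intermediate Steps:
f = -29610
1/f = 1/(-29610) = -1/29610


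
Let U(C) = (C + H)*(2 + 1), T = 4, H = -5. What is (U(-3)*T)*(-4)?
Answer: 384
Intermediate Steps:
U(C) = -15 + 3*C (U(C) = (C - 5)*(2 + 1) = (-5 + C)*3 = -15 + 3*C)
(U(-3)*T)*(-4) = ((-15 + 3*(-3))*4)*(-4) = ((-15 - 9)*4)*(-4) = -24*4*(-4) = -96*(-4) = 384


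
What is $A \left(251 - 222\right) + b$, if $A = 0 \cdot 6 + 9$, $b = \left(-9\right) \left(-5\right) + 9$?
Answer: $315$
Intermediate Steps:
$b = 54$ ($b = 45 + 9 = 54$)
$A = 9$ ($A = 0 + 9 = 9$)
$A \left(251 - 222\right) + b = 9 \left(251 - 222\right) + 54 = 9 \cdot 29 + 54 = 261 + 54 = 315$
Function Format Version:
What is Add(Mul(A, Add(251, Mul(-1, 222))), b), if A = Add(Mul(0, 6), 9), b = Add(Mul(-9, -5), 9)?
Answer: 315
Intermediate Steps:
b = 54 (b = Add(45, 9) = 54)
A = 9 (A = Add(0, 9) = 9)
Add(Mul(A, Add(251, Mul(-1, 222))), b) = Add(Mul(9, Add(251, Mul(-1, 222))), 54) = Add(Mul(9, Add(251, -222)), 54) = Add(Mul(9, 29), 54) = Add(261, 54) = 315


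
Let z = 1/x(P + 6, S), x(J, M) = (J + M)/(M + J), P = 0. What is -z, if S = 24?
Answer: -1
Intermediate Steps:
x(J, M) = 1 (x(J, M) = (J + M)/(J + M) = 1)
z = 1 (z = 1/1 = 1)
-z = -1*1 = -1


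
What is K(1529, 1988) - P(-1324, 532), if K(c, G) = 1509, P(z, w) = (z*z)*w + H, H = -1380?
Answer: -932580343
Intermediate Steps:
P(z, w) = -1380 + w*z**2 (P(z, w) = (z*z)*w - 1380 = z**2*w - 1380 = w*z**2 - 1380 = -1380 + w*z**2)
K(1529, 1988) - P(-1324, 532) = 1509 - (-1380 + 532*(-1324)**2) = 1509 - (-1380 + 532*1752976) = 1509 - (-1380 + 932583232) = 1509 - 1*932581852 = 1509 - 932581852 = -932580343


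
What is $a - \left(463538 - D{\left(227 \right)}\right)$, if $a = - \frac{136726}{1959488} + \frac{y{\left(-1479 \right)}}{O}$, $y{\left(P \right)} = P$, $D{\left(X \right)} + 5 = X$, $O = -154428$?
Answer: $- \frac{343625865473375}{741666208} \approx -4.6332 \cdot 10^{5}$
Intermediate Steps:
$D{\left(X \right)} = -5 + X$
$a = - \frac{44647647}{741666208}$ ($a = - \frac{136726}{1959488} - \frac{1479}{-154428} = \left(-136726\right) \frac{1}{1959488} - - \frac{29}{3028} = - \frac{68363}{979744} + \frac{29}{3028} = - \frac{44647647}{741666208} \approx -0.060199$)
$a - \left(463538 - D{\left(227 \right)}\right) = - \frac{44647647}{741666208} - \left(463538 - \left(-5 + 227\right)\right) = - \frac{44647647}{741666208} - \left(463538 - 222\right) = - \frac{44647647}{741666208} - 463316 = - \frac{343625865473375}{741666208}$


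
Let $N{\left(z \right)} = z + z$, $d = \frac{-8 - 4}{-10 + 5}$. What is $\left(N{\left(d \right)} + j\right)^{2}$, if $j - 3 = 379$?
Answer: $\frac{3740356}{25} \approx 1.4961 \cdot 10^{5}$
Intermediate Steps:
$j = 382$ ($j = 3 + 379 = 382$)
$d = \frac{12}{5}$ ($d = - \frac{12}{-5} = \left(-12\right) \left(- \frac{1}{5}\right) = \frac{12}{5} \approx 2.4$)
$N{\left(z \right)} = 2 z$
$\left(N{\left(d \right)} + j\right)^{2} = \left(2 \cdot \frac{12}{5} + 382\right)^{2} = \left(\frac{24}{5} + 382\right)^{2} = \left(\frac{1934}{5}\right)^{2} = \frac{3740356}{25}$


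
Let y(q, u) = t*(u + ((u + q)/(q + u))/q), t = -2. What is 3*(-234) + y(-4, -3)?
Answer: -1391/2 ≈ -695.50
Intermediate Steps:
y(q, u) = -2*u - 2/q (y(q, u) = -2*(u + ((u + q)/(q + u))/q) = -2*(u + ((q + u)/(q + u))/q) = -2*(u + 1/q) = -2*u - 2/q)
3*(-234) + y(-4, -3) = 3*(-234) + (-2*(-3) - 2/(-4)) = -702 + (6 - 2*(-¼)) = -702 + (6 + ½) = -702 + 13/2 = -1391/2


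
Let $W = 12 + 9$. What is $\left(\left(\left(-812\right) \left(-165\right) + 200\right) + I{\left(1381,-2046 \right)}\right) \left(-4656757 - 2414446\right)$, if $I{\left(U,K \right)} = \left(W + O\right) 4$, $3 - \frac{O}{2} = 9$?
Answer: $-949068581848$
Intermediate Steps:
$W = 21$
$O = -12$ ($O = 6 - 18 = -12$)
$I{\left(U,K \right)} = 36$ ($I{\left(U,K \right)} = \left(21 - 12\right) 4 = 9 \cdot 4 = 36$)
$\left(\left(\left(-812\right) \left(-165\right) + 200\right) + I{\left(1381,-2046 \right)}\right) \left(-4656757 - 2414446\right) = \left(\left(\left(-812\right) \left(-165\right) + 200\right) + 36\right) \left(-4656757 - 2414446\right) = \left(\left(133980 + 200\right) + 36\right) \left(-7071203\right) = \left(134180 + 36\right) \left(-7071203\right) = 134216 \left(-7071203\right) = -949068581848$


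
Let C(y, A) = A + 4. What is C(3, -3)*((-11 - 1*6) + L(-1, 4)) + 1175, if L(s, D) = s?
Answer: 1157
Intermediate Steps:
C(y, A) = 4 + A
C(3, -3)*((-11 - 1*6) + L(-1, 4)) + 1175 = (4 - 3)*((-11 - 1*6) - 1) + 1175 = 1*((-11 - 6) - 1) + 1175 = 1*(-17 - 1) + 1175 = 1*(-18) + 1175 = -18 + 1175 = 1157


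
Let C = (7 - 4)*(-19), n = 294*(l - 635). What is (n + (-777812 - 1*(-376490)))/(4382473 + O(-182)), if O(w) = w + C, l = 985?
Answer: -149211/2191117 ≈ -0.068098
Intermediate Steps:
n = 102900 (n = 294*(985 - 635) = 294*350 = 102900)
C = -57 (C = 3*(-19) = -57)
O(w) = -57 + w (O(w) = w - 57 = -57 + w)
(n + (-777812 - 1*(-376490)))/(4382473 + O(-182)) = (102900 + (-777812 - 1*(-376490)))/(4382473 + (-57 - 182)) = (102900 + (-777812 + 376490))/(4382473 - 239) = (102900 - 401322)/4382234 = -298422*1/4382234 = -149211/2191117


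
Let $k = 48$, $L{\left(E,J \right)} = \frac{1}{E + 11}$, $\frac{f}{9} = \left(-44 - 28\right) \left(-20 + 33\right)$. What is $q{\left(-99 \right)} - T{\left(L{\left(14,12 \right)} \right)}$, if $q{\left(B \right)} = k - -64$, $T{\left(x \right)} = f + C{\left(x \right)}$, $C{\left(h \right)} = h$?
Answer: $\frac{213399}{25} \approx 8536.0$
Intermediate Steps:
$f = -8424$ ($f = 9 \left(-44 - 28\right) \left(-20 + 33\right) = 9 \left(\left(-72\right) 13\right) = 9 \left(-936\right) = -8424$)
$L{\left(E,J \right)} = \frac{1}{11 + E}$
$T{\left(x \right)} = -8424 + x$
$q{\left(B \right)} = 112$ ($q{\left(B \right)} = 48 - -64 = 48 + 64 = 112$)
$q{\left(-99 \right)} - T{\left(L{\left(14,12 \right)} \right)} = 112 - \left(-8424 + \frac{1}{11 + 14}\right) = 112 - \left(-8424 + \frac{1}{25}\right) = 112 - - \frac{210599}{25} = 112 + \frac{210599}{25} = \frac{213399}{25}$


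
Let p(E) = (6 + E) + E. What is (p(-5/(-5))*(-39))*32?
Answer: -9984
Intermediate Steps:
p(E) = 6 + 2*E
(p(-5/(-5))*(-39))*32 = ((6 + 2*(-5/(-5)))*(-39))*32 = ((6 + 2*(-5*(-1/5)))*(-39))*32 = ((6 + 2*1)*(-39))*32 = ((6 + 2)*(-39))*32 = (8*(-39))*32 = -312*32 = -9984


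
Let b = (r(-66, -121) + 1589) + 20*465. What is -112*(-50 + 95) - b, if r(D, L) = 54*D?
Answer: -12365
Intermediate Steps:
b = 7325 (b = (54*(-66) + 1589) + 20*465 = (-3564 + 1589) + 9300 = -1975 + 9300 = 7325)
-112*(-50 + 95) - b = -112*(-50 + 95) - 1*7325 = -112*45 - 7325 = -5040 - 7325 = -12365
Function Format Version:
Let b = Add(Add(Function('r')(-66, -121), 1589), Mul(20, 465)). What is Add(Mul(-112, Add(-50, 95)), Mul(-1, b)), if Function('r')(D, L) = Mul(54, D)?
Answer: -12365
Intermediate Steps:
b = 7325 (b = Add(Add(Mul(54, -66), 1589), Mul(20, 465)) = Add(Add(-3564, 1589), 9300) = Add(-1975, 9300) = 7325)
Add(Mul(-112, Add(-50, 95)), Mul(-1, b)) = Add(Mul(-112, Add(-50, 95)), Mul(-1, 7325)) = Add(Mul(-112, 45), -7325) = Add(-5040, -7325) = -12365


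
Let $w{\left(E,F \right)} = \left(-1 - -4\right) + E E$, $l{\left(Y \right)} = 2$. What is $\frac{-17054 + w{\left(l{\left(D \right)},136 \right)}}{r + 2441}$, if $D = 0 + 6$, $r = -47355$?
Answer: $\frac{17047}{44914} \approx 0.37955$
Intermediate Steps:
$D = 6$
$w{\left(E,F \right)} = 3 + E^{2}$ ($w{\left(E,F \right)} = \left(-1 + 4\right) + E^{2} = 3 + E^{2}$)
$\frac{-17054 + w{\left(l{\left(D \right)},136 \right)}}{r + 2441} = \frac{-17054 + \left(3 + 2^{2}\right)}{-47355 + 2441} = \frac{-17054 + \left(3 + 4\right)}{-44914} = \left(-17054 + 7\right) \left(- \frac{1}{44914}\right) = \left(-17047\right) \left(- \frac{1}{44914}\right) = \frac{17047}{44914}$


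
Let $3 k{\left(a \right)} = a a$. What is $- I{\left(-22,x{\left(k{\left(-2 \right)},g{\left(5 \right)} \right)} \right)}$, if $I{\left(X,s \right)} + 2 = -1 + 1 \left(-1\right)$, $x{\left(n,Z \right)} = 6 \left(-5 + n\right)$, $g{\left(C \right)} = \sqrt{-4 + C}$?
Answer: $4$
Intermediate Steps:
$k{\left(a \right)} = \frac{a^{2}}{3}$ ($k{\left(a \right)} = \frac{a a}{3} = \frac{a^{2}}{3}$)
$x{\left(n,Z \right)} = -30 + 6 n$
$I{\left(X,s \right)} = -4$ ($I{\left(X,s \right)} = -2 + \left(-1 + 1 \left(-1\right)\right) = -2 - 2 = -4$)
$- I{\left(-22,x{\left(k{\left(-2 \right)},g{\left(5 \right)} \right)} \right)} = \left(-1\right) \left(-4\right) = 4$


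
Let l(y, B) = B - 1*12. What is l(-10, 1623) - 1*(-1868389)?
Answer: 1870000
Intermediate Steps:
l(y, B) = -12 + B (l(y, B) = B - 12 = -12 + B)
l(-10, 1623) - 1*(-1868389) = (-12 + 1623) - 1*(-1868389) = 1611 + 1868389 = 1870000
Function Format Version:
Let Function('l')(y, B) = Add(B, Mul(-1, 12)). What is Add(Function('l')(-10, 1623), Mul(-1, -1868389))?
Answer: 1870000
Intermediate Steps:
Function('l')(y, B) = Add(-12, B) (Function('l')(y, B) = Add(B, -12) = Add(-12, B))
Add(Function('l')(-10, 1623), Mul(-1, -1868389)) = Add(Add(-12, 1623), Mul(-1, -1868389)) = Add(1611, 1868389) = 1870000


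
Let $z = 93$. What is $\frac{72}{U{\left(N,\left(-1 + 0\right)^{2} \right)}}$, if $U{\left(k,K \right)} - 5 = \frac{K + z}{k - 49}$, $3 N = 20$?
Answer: $\frac{9144}{353} \approx 25.904$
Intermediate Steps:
$N = \frac{20}{3}$ ($N = \frac{1}{3} \cdot 20 = \frac{20}{3} \approx 6.6667$)
$U{\left(k,K \right)} = 5 + \frac{93 + K}{-49 + k}$ ($U{\left(k,K \right)} = 5 + \frac{K + 93}{k - 49} = 5 + \frac{93 + K}{-49 + k}$)
$\frac{72}{U{\left(N,\left(-1 + 0\right)^{2} \right)}} = \frac{72}{\frac{1}{-49 + \frac{20}{3}} \left(-152 + \left(-1 + 0\right)^{2} + 5 \cdot \frac{20}{3}\right)} = \frac{72}{\frac{1}{- \frac{127}{3}} \left(-152 + \left(-1\right)^{2} + \frac{100}{3}\right)} = \frac{72}{\left(- \frac{3}{127}\right) \left(-152 + 1 + \frac{100}{3}\right)} = \frac{72}{\left(- \frac{3}{127}\right) \left(- \frac{353}{3}\right)} = \frac{72}{\frac{353}{127}} = 72 \cdot \frac{127}{353} = \frac{9144}{353}$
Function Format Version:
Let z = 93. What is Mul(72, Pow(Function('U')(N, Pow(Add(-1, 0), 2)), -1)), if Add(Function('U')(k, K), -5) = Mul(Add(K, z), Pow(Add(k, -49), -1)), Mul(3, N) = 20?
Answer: Rational(9144, 353) ≈ 25.904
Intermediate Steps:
N = Rational(20, 3) (N = Mul(Rational(1, 3), 20) = Rational(20, 3) ≈ 6.6667)
Function('U')(k, K) = Add(5, Mul(Pow(Add(-49, k), -1), Add(93, K))) (Function('U')(k, K) = Add(5, Mul(Add(K, 93), Pow(Add(k, -49), -1))) = Add(5, Mul(Add(93, K), Pow(Add(-49, k), -1))) = Add(5, Mul(Pow(Add(-49, k), -1), Add(93, K))))
Mul(72, Pow(Function('U')(N, Pow(Add(-1, 0), 2)), -1)) = Mul(72, Pow(Mul(Pow(Add(-49, Rational(20, 3)), -1), Add(-152, Pow(Add(-1, 0), 2), Mul(5, Rational(20, 3)))), -1)) = Mul(72, Pow(Mul(Pow(Rational(-127, 3), -1), Add(-152, Pow(-1, 2), Rational(100, 3))), -1)) = Mul(72, Pow(Mul(Rational(-3, 127), Add(-152, 1, Rational(100, 3))), -1)) = Mul(72, Pow(Mul(Rational(-3, 127), Rational(-353, 3)), -1)) = Mul(72, Pow(Rational(353, 127), -1)) = Mul(72, Rational(127, 353)) = Rational(9144, 353)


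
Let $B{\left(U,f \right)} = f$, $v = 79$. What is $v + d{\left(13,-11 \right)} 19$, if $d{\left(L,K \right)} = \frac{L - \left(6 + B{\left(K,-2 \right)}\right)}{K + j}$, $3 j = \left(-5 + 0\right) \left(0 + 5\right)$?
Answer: $\frac{4069}{58} \approx 70.155$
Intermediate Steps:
$j = - \frac{25}{3}$ ($j = \frac{\left(-5 + 0\right) \left(0 + 5\right)}{3} = \frac{\left(-5\right) 5}{3} = \frac{1}{3} \left(-25\right) = - \frac{25}{3} \approx -8.3333$)
$d{\left(L,K \right)} = \frac{-4 + L}{- \frac{25}{3} + K}$ ($d{\left(L,K \right)} = \frac{L - 4}{K - \frac{25}{3}} = \frac{L + \left(-6 + 2\right)}{- \frac{25}{3} + K} = \frac{L - 4}{- \frac{25}{3} + K} = \frac{-4 + L}{- \frac{25}{3} + K}$)
$v + d{\left(13,-11 \right)} 19 = 79 + \frac{3 \left(-4 + 13\right)}{-25 + 3 \left(-11\right)} 19 = 79 + 3 \frac{1}{-25 - 33} \cdot 9 \cdot 19 = 79 + 3 \frac{1}{-58} \cdot 9 \cdot 19 = 79 + 3 \left(- \frac{1}{58}\right) 9 \cdot 19 = 79 - \frac{513}{58} = \frac{4069}{58}$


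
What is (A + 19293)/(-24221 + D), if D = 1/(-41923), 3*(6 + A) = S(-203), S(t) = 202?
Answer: -2434175149/3046250952 ≈ -0.79907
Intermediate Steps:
A = 184/3 (A = -6 + (⅓)*202 = -6 + 202/3 = 184/3 ≈ 61.333)
D = -1/41923 ≈ -2.3853e-5
(A + 19293)/(-24221 + D) = (184/3 + 19293)/(-24221 - 1/41923) = 58063/(3*(-1015416984/41923)) = (58063/3)*(-41923/1015416984) = -2434175149/3046250952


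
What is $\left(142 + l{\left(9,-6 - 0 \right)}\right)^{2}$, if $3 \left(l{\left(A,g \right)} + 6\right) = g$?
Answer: $17956$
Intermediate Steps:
$l{\left(A,g \right)} = -6 + \frac{g}{3}$
$\left(142 + l{\left(9,-6 - 0 \right)}\right)^{2} = \left(142 - \left(6 - \frac{-6 - 0}{3}\right)\right)^{2} = \left(142 - \left(6 - \frac{-6 + 0}{3}\right)\right)^{2} = \left(142 + \left(-6 + \frac{1}{3} \left(-6\right)\right)\right)^{2} = \left(142 - 8\right)^{2} = 134^{2} = 17956$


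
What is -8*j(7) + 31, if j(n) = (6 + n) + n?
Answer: -129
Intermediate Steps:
j(n) = 6 + 2*n
-8*j(7) + 31 = -8*(6 + 2*7) + 31 = -8*(6 + 14) + 31 = -8*20 + 31 = -160 + 31 = -129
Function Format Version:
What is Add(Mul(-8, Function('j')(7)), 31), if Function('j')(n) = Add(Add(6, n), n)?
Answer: -129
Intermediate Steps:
Function('j')(n) = Add(6, Mul(2, n))
Add(Mul(-8, Function('j')(7)), 31) = Add(Mul(-8, Add(6, Mul(2, 7))), 31) = Add(Mul(-8, Add(6, 14)), 31) = Add(Mul(-8, 20), 31) = Add(-160, 31) = -129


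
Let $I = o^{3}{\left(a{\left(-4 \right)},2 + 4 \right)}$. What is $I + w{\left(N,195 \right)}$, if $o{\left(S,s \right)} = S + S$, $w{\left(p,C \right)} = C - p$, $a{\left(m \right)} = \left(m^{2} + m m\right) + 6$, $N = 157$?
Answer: $439014$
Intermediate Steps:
$a{\left(m \right)} = 6 + 2 m^{2}$ ($a{\left(m \right)} = \left(m^{2} + m^{2}\right) + 6 = 2 m^{2} + 6 = 6 + 2 m^{2}$)
$o{\left(S,s \right)} = 2 S$
$I = 438976$ ($I = \left(2 \left(6 + 2 \left(-4\right)^{2}\right)\right)^{3} = \left(2 \left(6 + 2 \cdot 16\right)\right)^{3} = \left(2 \left(6 + 32\right)\right)^{3} = \left(2 \cdot 38\right)^{3} = 76^{3} = 438976$)
$I + w{\left(N,195 \right)} = 438976 + \left(195 - 157\right) = 438976 + 38 = 439014$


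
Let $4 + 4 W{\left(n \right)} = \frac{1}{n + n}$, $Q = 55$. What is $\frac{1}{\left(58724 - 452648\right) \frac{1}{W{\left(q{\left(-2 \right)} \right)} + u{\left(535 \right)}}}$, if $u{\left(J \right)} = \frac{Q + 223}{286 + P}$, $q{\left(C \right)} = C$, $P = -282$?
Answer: $- \frac{365}{2100928} \approx -0.00017373$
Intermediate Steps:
$u{\left(J \right)} = \frac{139}{2}$ ($u{\left(J \right)} = \frac{55 + 223}{286 - 282} = \frac{278}{4} = 278 \cdot \frac{1}{4} = \frac{139}{2}$)
$W{\left(n \right)} = -1 + \frac{1}{8 n}$ ($W{\left(n \right)} = -1 + \frac{1}{4 \left(n + n\right)} = -1 + \frac{1}{4 \cdot 2 n} = -1 + \frac{\frac{1}{2} \frac{1}{n}}{4} = -1 + \frac{1}{8 n}$)
$\frac{1}{\left(58724 - 452648\right) \frac{1}{W{\left(q{\left(-2 \right)} \right)} + u{\left(535 \right)}}} = \frac{1}{\left(58724 - 452648\right) \frac{1}{\frac{\frac{1}{8} - -2}{-2} + \frac{139}{2}}} = \frac{1}{\left(-393924\right) \frac{1}{- \frac{\frac{1}{8} + 2}{2} + \frac{139}{2}}} = \frac{1}{\left(-393924\right) \frac{1}{\left(- \frac{1}{2}\right) \frac{17}{8} + \frac{139}{2}}} = \frac{1}{\left(-393924\right) \frac{1}{- \frac{17}{16} + \frac{139}{2}}} = \frac{1}{\left(-393924\right) \frac{1}{\frac{1095}{16}}} = \frac{1}{\left(-393924\right) \frac{16}{1095}} = \frac{1}{- \frac{2100928}{365}} = - \frac{365}{2100928}$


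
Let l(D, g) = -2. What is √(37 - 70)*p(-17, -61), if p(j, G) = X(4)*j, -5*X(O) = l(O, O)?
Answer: -34*I*√33/5 ≈ -39.063*I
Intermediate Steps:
X(O) = ⅖ (X(O) = -⅕*(-2) = ⅖)
p(j, G) = 2*j/5
√(37 - 70)*p(-17, -61) = √(37 - 70)*((⅖)*(-17)) = √(-33)*(-34/5) = (I*√33)*(-34/5) = -34*I*√33/5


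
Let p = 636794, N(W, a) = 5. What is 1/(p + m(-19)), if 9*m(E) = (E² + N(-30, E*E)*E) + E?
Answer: 9/5731393 ≈ 1.5703e-6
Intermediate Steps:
m(E) = E²/9 + 2*E/3 (m(E) = ((E² + 5*E) + E)/9 = (E² + 6*E)/9 = E²/9 + 2*E/3)
1/(p + m(-19)) = 1/(636794 + (⅑)*(-19)*(6 - 19)) = 1/(636794 + (⅑)*(-19)*(-13)) = 1/(636794 + 247/9) = 1/(5731393/9) = 9/5731393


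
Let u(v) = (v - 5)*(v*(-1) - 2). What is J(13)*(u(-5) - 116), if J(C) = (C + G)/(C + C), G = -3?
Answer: -730/13 ≈ -56.154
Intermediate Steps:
J(C) = (-3 + C)/(2*C) (J(C) = (C - 3)/(C + C) = (-3 + C)/((2*C)) = (-3 + C)*(1/(2*C)) = (-3 + C)/(2*C))
u(v) = (-5 + v)*(-2 - v) (u(v) = (-5 + v)*(-v - 2) = (-5 + v)*(-2 - v))
J(13)*(u(-5) - 116) = ((½)*(-3 + 13)/13)*((10 - 1*(-5)² + 3*(-5)) - 116) = ((½)*(1/13)*10)*((10 - 1*25 - 15) - 116) = 5*((10 - 25 - 15) - 116)/13 = 5*(-30 - 116)/13 = (5/13)*(-146) = -730/13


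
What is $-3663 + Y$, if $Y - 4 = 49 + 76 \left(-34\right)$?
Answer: $-6194$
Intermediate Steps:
$Y = -2531$ ($Y = 4 + \left(49 + 76 \left(-34\right)\right) = 4 + \left(49 - 2584\right) = 4 - 2535 = -2531$)
$-3663 + Y = -3663 - 2531 = -6194$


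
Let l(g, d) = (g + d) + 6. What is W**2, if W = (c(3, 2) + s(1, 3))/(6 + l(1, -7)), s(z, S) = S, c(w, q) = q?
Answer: 25/36 ≈ 0.69444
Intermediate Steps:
l(g, d) = 6 + d + g (l(g, d) = (d + g) + 6 = 6 + d + g)
W = 5/6 (W = (2 + 3)/(6 + (6 - 7 + 1)) = 5/(6 + 0) = 5/6 ≈ 0.83333)
W**2 = (5/6)**2 = 25/36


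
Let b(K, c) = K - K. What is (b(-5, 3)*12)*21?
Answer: 0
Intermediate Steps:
b(K, c) = 0
(b(-5, 3)*12)*21 = (0*12)*21 = 0*21 = 0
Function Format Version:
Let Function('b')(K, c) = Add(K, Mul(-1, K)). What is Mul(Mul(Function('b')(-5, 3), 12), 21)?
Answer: 0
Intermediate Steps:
Function('b')(K, c) = 0
Mul(Mul(Function('b')(-5, 3), 12), 21) = Mul(Mul(0, 12), 21) = Mul(0, 21) = 0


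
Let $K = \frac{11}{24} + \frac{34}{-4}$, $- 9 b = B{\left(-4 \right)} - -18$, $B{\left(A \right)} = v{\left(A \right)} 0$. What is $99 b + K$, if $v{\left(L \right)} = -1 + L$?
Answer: $- \frac{4945}{24} \approx -206.04$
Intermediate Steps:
$B{\left(A \right)} = 0$ ($B{\left(A \right)} = \left(-1 + A\right) 0 = 0$)
$b = -2$ ($b = - \frac{0 - -18}{9} = - \frac{0 + 18}{9} = \left(- \frac{1}{9}\right) 18 = -2$)
$K = - \frac{193}{24}$ ($K = 11 \cdot \frac{1}{24} + 34 \left(- \frac{1}{4}\right) = \frac{11}{24} - \frac{17}{2} = - \frac{193}{24} \approx -8.0417$)
$99 b + K = 99 \left(-2\right) - \frac{193}{24} = -198 - \frac{193}{24} = - \frac{4945}{24}$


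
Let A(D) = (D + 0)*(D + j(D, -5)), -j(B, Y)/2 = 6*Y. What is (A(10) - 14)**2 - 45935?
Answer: 424661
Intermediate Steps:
j(B, Y) = -12*Y
A(D) = D*(60 + D) (A(D) = (D + 0)*(D - 12*(-5)) = D*(D + 60) = D*(60 + D))
(A(10) - 14)**2 - 45935 = (10*(60 + 10) - 14)**2 - 45935 = (10*70 - 14)**2 - 45935 = (700 - 14)**2 - 45935 = 686**2 - 45935 = 470596 - 45935 = 424661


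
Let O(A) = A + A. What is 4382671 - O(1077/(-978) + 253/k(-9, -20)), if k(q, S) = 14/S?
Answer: 5001454904/1141 ≈ 4.3834e+6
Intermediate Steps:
O(A) = 2*A
4382671 - O(1077/(-978) + 253/k(-9, -20)) = 4382671 - 2*(1077/(-978) + 253/((14/(-20)))) = 4382671 - 2*(1077*(-1/978) + 253/((14*(-1/20)))) = 4382671 - 2*(-359/326 + 253/(-7/10)) = 4382671 - 2*(-359/326 + 253*(-10/7)) = 4382671 - 2*(-359/326 - 2530/7) = 4382671 - 2*(-827293)/2282 = 4382671 - 1*(-827293/1141) = 4382671 + 827293/1141 = 5001454904/1141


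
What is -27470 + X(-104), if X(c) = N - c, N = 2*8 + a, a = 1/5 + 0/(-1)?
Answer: -136749/5 ≈ -27350.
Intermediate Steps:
a = ⅕ (a = 1*(⅕) + 0*(-1) = ⅕ + 0 = ⅕ ≈ 0.20000)
N = 81/5 (N = 2*8 + ⅕ = 16 + ⅕ = 81/5 ≈ 16.200)
X(c) = 81/5 - c
-27470 + X(-104) = -27470 + (81/5 - 1*(-104)) = -27470 + (81/5 + 104) = -27470 + 601/5 = -136749/5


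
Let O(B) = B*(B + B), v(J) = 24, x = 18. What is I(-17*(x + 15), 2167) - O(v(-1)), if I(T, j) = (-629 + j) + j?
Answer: 2553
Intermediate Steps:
O(B) = 2*B² (O(B) = B*(2*B) = 2*B²)
I(T, j) = -629 + 2*j
I(-17*(x + 15), 2167) - O(v(-1)) = (-629 + 2*2167) - 2*24² = (-629 + 4334) - 2*576 = 3705 - 1*1152 = 3705 - 1152 = 2553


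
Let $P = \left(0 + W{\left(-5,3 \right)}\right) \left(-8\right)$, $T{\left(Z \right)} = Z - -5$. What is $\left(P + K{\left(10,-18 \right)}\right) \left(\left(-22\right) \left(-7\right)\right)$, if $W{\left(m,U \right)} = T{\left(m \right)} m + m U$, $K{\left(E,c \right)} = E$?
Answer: $20020$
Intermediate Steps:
$T{\left(Z \right)} = 5 + Z$ ($T{\left(Z \right)} = Z + 5 = 5 + Z$)
$W{\left(m,U \right)} = U m + m \left(5 + m\right)$ ($W{\left(m,U \right)} = \left(5 + m\right) m + m U = m \left(5 + m\right) + U m = U m + m \left(5 + m\right)$)
$P = 120$ ($P = \left(0 - 5 \left(5 + 3 - 5\right)\right) \left(-8\right) = \left(0 - 15\right) \left(-8\right) = \left(-15\right) \left(-8\right) = 120$)
$\left(P + K{\left(10,-18 \right)}\right) \left(\left(-22\right) \left(-7\right)\right) = \left(120 + 10\right) \left(\left(-22\right) \left(-7\right)\right) = 130 \cdot 154 = 20020$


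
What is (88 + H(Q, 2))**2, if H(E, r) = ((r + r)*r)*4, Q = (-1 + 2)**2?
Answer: 14400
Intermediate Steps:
Q = 1 (Q = 1**2 = 1)
H(E, r) = 8*r**2 (H(E, r) = ((2*r)*r)*4 = (2*r**2)*4 = 8*r**2)
(88 + H(Q, 2))**2 = (88 + 8*2**2)**2 = (88 + 8*4)**2 = (88 + 32)**2 = 120**2 = 14400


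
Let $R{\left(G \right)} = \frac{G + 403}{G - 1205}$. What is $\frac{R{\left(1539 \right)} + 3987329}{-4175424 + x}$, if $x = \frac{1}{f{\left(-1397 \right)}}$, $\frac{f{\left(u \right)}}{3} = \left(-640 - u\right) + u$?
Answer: $- \frac{1278499034880}{1338807951527} \approx -0.95495$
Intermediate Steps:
$f{\left(u \right)} = -1920$ ($f{\left(u \right)} = 3 \left(\left(-640 - u\right) + u\right) = 3 \left(-640\right) = -1920$)
$R{\left(G \right)} = \frac{403 + G}{-1205 + G}$
$x = - \frac{1}{1920}$ ($x = \frac{1}{-1920} = - \frac{1}{1920} \approx -0.00052083$)
$\frac{R{\left(1539 \right)} + 3987329}{-4175424 + x} = \frac{\frac{403 + 1539}{-1205 + 1539} + 3987329}{-4175424 - \frac{1}{1920}} = \frac{\frac{1}{334} \cdot 1942 + 3987329}{- \frac{8016814081}{1920}} = \left(\frac{1}{334} \cdot 1942 + 3987329\right) \left(- \frac{1920}{8016814081}\right) = \left(\frac{971}{167} + 3987329\right) \left(- \frac{1920}{8016814081}\right) = \frac{665884914}{167} \left(- \frac{1920}{8016814081}\right) = - \frac{1278499034880}{1338807951527}$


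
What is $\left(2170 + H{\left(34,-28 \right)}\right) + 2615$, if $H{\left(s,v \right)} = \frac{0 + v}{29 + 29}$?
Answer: $\frac{138751}{29} \approx 4784.5$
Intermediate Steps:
$H{\left(s,v \right)} = \frac{v}{58}$
$\left(2170 + H{\left(34,-28 \right)}\right) + 2615 = \left(2170 + \frac{1}{58} \left(-28\right)\right) + 2615 = \left(2170 - \frac{14}{29}\right) + 2615 = \frac{62916}{29} + 2615 = \frac{138751}{29}$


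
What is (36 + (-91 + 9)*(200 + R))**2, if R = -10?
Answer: 241615936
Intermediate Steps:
(36 + (-91 + 9)*(200 + R))**2 = (36 + (-91 + 9)*(200 - 10))**2 = (36 - 82*190)**2 = (36 - 15580)**2 = (-15544)**2 = 241615936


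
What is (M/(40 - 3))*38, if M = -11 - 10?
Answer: -798/37 ≈ -21.568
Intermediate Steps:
M = -21
(M/(40 - 3))*38 = -21/(40 - 3)*38 = -21/37*38 = -798/37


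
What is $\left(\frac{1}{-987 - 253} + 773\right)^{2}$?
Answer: $\frac{918758673361}{1537600} \approx 5.9753 \cdot 10^{5}$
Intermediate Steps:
$\left(\frac{1}{-987 - 253} + 773\right)^{2} = \left(\frac{1}{-1240} + 773\right)^{2} = \left(- \frac{1}{1240} + 773\right)^{2} = \left(\frac{958519}{1240}\right)^{2} = \frac{918758673361}{1537600}$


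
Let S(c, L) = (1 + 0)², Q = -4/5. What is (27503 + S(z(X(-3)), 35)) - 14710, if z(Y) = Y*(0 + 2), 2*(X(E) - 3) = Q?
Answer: 12794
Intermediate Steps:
Q = -⅘ (Q = -4*⅕ = -⅘ ≈ -0.80000)
X(E) = 13/5 (X(E) = 3 + (½)*(-⅘) = 3 - ⅖ = 13/5)
z(Y) = 2*Y (z(Y) = Y*2 = 2*Y)
S(c, L) = 1 (S(c, L) = 1² = 1)
(27503 + S(z(X(-3)), 35)) - 14710 = (27503 + 1) - 14710 = 27504 - 14710 = 12794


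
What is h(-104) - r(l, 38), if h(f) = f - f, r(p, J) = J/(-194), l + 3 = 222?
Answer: 19/97 ≈ 0.19588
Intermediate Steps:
l = 219 (l = -3 + 222 = 219)
r(p, J) = -J/194 (r(p, J) = J*(-1/194) = -J/194)
h(f) = 0
h(-104) - r(l, 38) = 0 - (-1)*38/194 = 0 - 1*(-19/97) = 0 + 19/97 = 19/97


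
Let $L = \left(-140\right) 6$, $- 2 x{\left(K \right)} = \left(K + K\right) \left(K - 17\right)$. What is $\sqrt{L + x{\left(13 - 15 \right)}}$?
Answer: $i \sqrt{878} \approx 29.631 i$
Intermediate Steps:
$x{\left(K \right)} = - K \left(-17 + K\right)$ ($x{\left(K \right)} = - \frac{\left(K + K\right) \left(K - 17\right)}{2} = - \frac{2 K \left(-17 + K\right)}{2} = - K \left(-17 + K\right)$)
$L = -840$
$\sqrt{L + x{\left(13 - 15 \right)}} = \sqrt{-840 + \left(13 - 15\right) \left(17 - \left(13 - 15\right)\right)} = \sqrt{-840 - 2 \left(17 - -2\right)} = \sqrt{-840 - 2 \left(17 + 2\right)} = \sqrt{-840 - 38} = \sqrt{-878} = i \sqrt{878}$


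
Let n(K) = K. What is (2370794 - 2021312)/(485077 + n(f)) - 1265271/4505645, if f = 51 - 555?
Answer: 961525661607/2183313914585 ≈ 0.44040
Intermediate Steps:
f = -504
(2370794 - 2021312)/(485077 + n(f)) - 1265271/4505645 = (2370794 - 2021312)/(485077 - 504) - 1265271/4505645 = 349482/484573 - 1265271/4505645 = 961525661607/2183313914585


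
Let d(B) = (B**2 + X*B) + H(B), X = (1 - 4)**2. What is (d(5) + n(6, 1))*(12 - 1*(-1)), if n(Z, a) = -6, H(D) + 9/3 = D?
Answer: 858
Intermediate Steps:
H(D) = -3 + D
X = 9 (X = (-3)**2 = 9)
d(B) = -3 + B**2 + 10*B (d(B) = (B**2 + 9*B) + (-3 + B) = -3 + B**2 + 10*B)
(d(5) + n(6, 1))*(12 - 1*(-1)) = ((-3 + 5**2 + 10*5) - 6)*(12 - 1*(-1)) = ((-3 + 25 + 50) - 6)*(12 + 1) = (72 - 6)*13 = 66*13 = 858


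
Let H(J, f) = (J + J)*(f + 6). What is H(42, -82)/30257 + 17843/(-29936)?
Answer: -730987075/905773552 ≈ -0.80703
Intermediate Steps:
H(J, f) = 2*J*(6 + f) (H(J, f) = (2*J)*(6 + f) = 2*J*(6 + f))
H(42, -82)/30257 + 17843/(-29936) = (2*42*(6 - 82))/30257 + 17843/(-29936) = (2*42*(-76))*(1/30257) + 17843*(-1/29936) = -6384*1/30257 - 17843/29936 = -6384/30257 - 17843/29936 = -730987075/905773552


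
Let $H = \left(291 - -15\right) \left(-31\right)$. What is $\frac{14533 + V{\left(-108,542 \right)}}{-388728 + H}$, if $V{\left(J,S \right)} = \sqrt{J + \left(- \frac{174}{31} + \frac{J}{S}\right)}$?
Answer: $- \frac{14533}{398214} - \frac{i \sqrt{2008124634}}{1672697907} \approx -0.036495 - 2.679 \cdot 10^{-5} i$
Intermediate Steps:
$V{\left(J,S \right)} = \sqrt{- \frac{174}{31} + J + \frac{J}{S}}$ ($V{\left(J,S \right)} = \sqrt{J + \left(\left(-174\right) \frac{1}{31} + \frac{J}{S}\right)} = \sqrt{J + \left(- \frac{174}{31} + \frac{J}{S}\right)} = \sqrt{- \frac{174}{31} + J + \frac{J}{S}}$)
$H = -9486$ ($H = \left(291 + \left(-75 + 90\right)\right) \left(-31\right) = \left(291 + 15\right) \left(-31\right) = 306 \left(-31\right) = -9486$)
$\frac{14533 + V{\left(-108,542 \right)}}{-388728 + H} = \frac{14533 + \frac{\sqrt{-5394 + 961 \left(-108\right) + 961 \left(-108\right) \frac{1}{542}}}{31}}{-388728 - 9486} = \frac{14533 + \frac{\sqrt{-5394 - 103788 + 961 \left(-108\right) \frac{1}{542}}}{31}}{-398214} = \left(14533 + \frac{\sqrt{-5394 - 103788 - \frac{51894}{271}}}{31}\right) \left(- \frac{1}{398214}\right) = \left(14533 + \frac{\sqrt{- \frac{29640216}{271}}}{31}\right) \left(- \frac{1}{398214}\right) = \left(14533 + \frac{\frac{2}{271} i \sqrt{2008124634}}{31}\right) \left(- \frac{1}{398214}\right) = \left(14533 + \frac{2 i \sqrt{2008124634}}{8401}\right) \left(- \frac{1}{398214}\right) = - \frac{14533}{398214} - \frac{i \sqrt{2008124634}}{1672697907}$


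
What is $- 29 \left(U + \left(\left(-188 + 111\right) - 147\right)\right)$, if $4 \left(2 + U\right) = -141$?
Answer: $\frac{30305}{4} \approx 7576.3$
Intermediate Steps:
$U = - \frac{149}{4}$ ($U = -2 + \frac{1}{4} \left(-141\right) = -2 - \frac{141}{4} = - \frac{149}{4} \approx -37.25$)
$- 29 \left(U + \left(\left(-188 + 111\right) - 147\right)\right) = - 29 \left(- \frac{149}{4} + \left(\left(-188 + 111\right) - 147\right)\right) = - 29 \left(- \frac{149}{4} - 224\right) = \left(-29\right) \left(- \frac{1045}{4}\right) = \frac{30305}{4}$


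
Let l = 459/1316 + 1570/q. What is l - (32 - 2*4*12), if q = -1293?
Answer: 107428999/1701588 ≈ 63.135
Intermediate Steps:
l = -1472633/1701588 (l = 459/1316 + 1570/(-1293) = 459*(1/1316) + 1570*(-1/1293) = 459/1316 - 1570/1293 = -1472633/1701588 ≈ -0.86545)
l - (32 - 2*4*12) = -1472633/1701588 - (32 - 2*4*12) = -1472633/1701588 - (32 - 8*12) = -1472633/1701588 - (32 - 96) = -1472633/1701588 - 1*(-64) = -1472633/1701588 + 64 = 107428999/1701588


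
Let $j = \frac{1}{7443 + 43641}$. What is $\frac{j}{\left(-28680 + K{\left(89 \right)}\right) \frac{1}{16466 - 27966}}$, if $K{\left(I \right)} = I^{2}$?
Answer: $\frac{2875}{265113189} \approx 1.0844 \cdot 10^{-5}$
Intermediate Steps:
$j = \frac{1}{51084} \approx 1.9576 \cdot 10^{-5}$
$\frac{j}{\left(-28680 + K{\left(89 \right)}\right) \frac{1}{16466 - 27966}} = \frac{1}{51084 \frac{-28680 + 89^{2}}{16466 - 27966}} = \frac{1}{51084 \frac{-28680 + 7921}{-11500}} = \frac{1}{51084 \left(\left(-20759\right) \left(- \frac{1}{11500}\right)\right)} = \frac{1}{51084 \cdot \frac{20759}{11500}} = \frac{1}{51084} \cdot \frac{11500}{20759} = \frac{2875}{265113189}$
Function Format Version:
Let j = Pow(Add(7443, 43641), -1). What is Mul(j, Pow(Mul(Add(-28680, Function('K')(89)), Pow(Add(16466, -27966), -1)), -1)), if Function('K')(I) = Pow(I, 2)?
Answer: Rational(2875, 265113189) ≈ 1.0844e-5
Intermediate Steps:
j = Rational(1, 51084) (j = Pow(51084, -1) = Rational(1, 51084) ≈ 1.9576e-5)
Mul(j, Pow(Mul(Add(-28680, Function('K')(89)), Pow(Add(16466, -27966), -1)), -1)) = Mul(Rational(1, 51084), Pow(Mul(Add(-28680, Pow(89, 2)), Pow(Add(16466, -27966), -1)), -1)) = Mul(Rational(1, 51084), Pow(Mul(Add(-28680, 7921), Pow(-11500, -1)), -1)) = Mul(Rational(1, 51084), Pow(Mul(-20759, Rational(-1, 11500)), -1)) = Mul(Rational(1, 51084), Pow(Rational(20759, 11500), -1)) = Mul(Rational(1, 51084), Rational(11500, 20759)) = Rational(2875, 265113189)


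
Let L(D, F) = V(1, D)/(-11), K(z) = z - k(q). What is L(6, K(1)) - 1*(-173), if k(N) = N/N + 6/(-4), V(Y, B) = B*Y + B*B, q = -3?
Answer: 1861/11 ≈ 169.18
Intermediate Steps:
V(Y, B) = B² + B*Y (V(Y, B) = B*Y + B² = B² + B*Y)
k(N) = -½ (k(N) = 1 + 6*(-¼) = 1 - 3/2 = -½)
K(z) = ½ + z (K(z) = z - 1*(-½) = z + ½ = ½ + z)
L(D, F) = -D*(1 + D)/11 (L(D, F) = (D*(D + 1))/(-11) = (D*(1 + D))*(-1/11) = -D*(1 + D)/11)
L(6, K(1)) - 1*(-173) = -1/11*6*(1 + 6) - 1*(-173) = -1/11*6*7 + 173 = -42/11 + 173 = 1861/11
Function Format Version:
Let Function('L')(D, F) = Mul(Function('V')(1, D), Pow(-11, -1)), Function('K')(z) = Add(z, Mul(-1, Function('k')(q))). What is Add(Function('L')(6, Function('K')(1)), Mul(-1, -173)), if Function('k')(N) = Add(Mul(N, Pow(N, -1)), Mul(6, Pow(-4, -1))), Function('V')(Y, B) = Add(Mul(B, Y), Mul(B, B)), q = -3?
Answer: Rational(1861, 11) ≈ 169.18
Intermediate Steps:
Function('V')(Y, B) = Add(Pow(B, 2), Mul(B, Y)) (Function('V')(Y, B) = Add(Mul(B, Y), Pow(B, 2)) = Add(Pow(B, 2), Mul(B, Y)))
Function('k')(N) = Rational(-1, 2) (Function('k')(N) = Add(1, Mul(6, Rational(-1, 4))) = Add(1, Rational(-3, 2)) = Rational(-1, 2))
Function('K')(z) = Add(Rational(1, 2), z) (Function('K')(z) = Add(z, Mul(-1, Rational(-1, 2))) = Add(z, Rational(1, 2)) = Add(Rational(1, 2), z))
Function('L')(D, F) = Mul(Rational(-1, 11), D, Add(1, D)) (Function('L')(D, F) = Mul(Mul(D, Add(D, 1)), Pow(-11, -1)) = Mul(Mul(D, Add(1, D)), Rational(-1, 11)) = Mul(Rational(-1, 11), D, Add(1, D)))
Add(Function('L')(6, Function('K')(1)), Mul(-1, -173)) = Add(Mul(Rational(-1, 11), 6, Add(1, 6)), Mul(-1, -173)) = Add(Mul(Rational(-1, 11), 6, 7), 173) = Add(Rational(-42, 11), 173) = Rational(1861, 11)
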